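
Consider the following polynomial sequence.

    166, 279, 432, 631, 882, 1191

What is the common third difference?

6

Δ: 113, 153, 199, 251, 309
Δ²: 40, 46, 52, 58
Δ³: 6, 6, 6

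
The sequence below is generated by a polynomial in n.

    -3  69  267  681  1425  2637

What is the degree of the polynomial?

First differences: 72, 198, 414, 744, 1212
Second differences: 126, 216, 330, 468
Third differences: 90, 114, 138
Fourth differences: 24, 24
The fourth differences are constant, so the polynomial has degree 4.

4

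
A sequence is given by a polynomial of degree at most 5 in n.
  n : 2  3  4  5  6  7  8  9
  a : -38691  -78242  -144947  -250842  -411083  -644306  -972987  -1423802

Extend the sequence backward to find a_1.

-17018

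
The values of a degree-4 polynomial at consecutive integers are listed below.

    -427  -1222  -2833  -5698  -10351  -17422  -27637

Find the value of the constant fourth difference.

D1: -795, -1611, -2865, -4653, -7071, -10215
D2: -816, -1254, -1788, -2418, -3144
D3: -438, -534, -630, -726
D4: -96, -96, -96

-96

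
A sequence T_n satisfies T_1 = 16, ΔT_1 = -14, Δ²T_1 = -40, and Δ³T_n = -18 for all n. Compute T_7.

Build the table forward from the leading diagonal:
D3: -18  -18  -18  -18  -18  -18  -18
D2: -40  -58  -76  -94  -112  -130  -148
D1: -14  -54  -112  -188  -282  -394  -524
T: 16  2  -52  -164  -352  -634  -1028

-1028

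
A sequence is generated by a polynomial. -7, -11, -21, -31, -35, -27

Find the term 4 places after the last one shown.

D1: -4, -10, -10, -4, 8
D2: -6, 0, 6, 12
D3: 6, 6, 6
Constant third difference = 6, so extend:
12 + 6 = 18;  8 + 18 = 26;  -27 + 26 = -1
18 + 6 = 24;  26 + 24 = 50;  -1 + 50 = 49
24 + 6 = 30;  50 + 30 = 80;  49 + 80 = 129
30 + 6 = 36;  80 + 36 = 116;  129 + 116 = 245

245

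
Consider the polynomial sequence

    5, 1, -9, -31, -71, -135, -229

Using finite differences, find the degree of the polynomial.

First differences: -4, -10, -22, -40, -64, -94
Second differences: -6, -12, -18, -24, -30
Third differences: -6, -6, -6, -6
The third differences are constant, so the polynomial has degree 3.

3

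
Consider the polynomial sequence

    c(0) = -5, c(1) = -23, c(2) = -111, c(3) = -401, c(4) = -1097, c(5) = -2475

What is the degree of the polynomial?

4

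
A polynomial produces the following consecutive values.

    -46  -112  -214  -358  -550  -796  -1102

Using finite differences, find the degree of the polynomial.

3

First differences: -66, -102, -144, -192, -246, -306
Second differences: -36, -42, -48, -54, -60
Third differences: -6, -6, -6, -6
The third differences are constant, so the polynomial has degree 3.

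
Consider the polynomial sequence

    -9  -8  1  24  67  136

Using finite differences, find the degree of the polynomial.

1, 9, 23, 43, 69
8, 14, 20, 26
6, 6, 6
The third differences are constant, so the polynomial has degree 3.

3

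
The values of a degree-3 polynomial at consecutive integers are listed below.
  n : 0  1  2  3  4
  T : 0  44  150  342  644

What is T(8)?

3432

First differences: 44  106  192  302
Second differences: 62  86  110
Third differences: 24  24
The third differences are constant (24).
110 + 24 = 134;  302 + 134 = 436;  644 + 436 = 1080
134 + 24 = 158;  436 + 158 = 594;  1080 + 594 = 1674
158 + 24 = 182;  594 + 182 = 776;  1674 + 776 = 2450
182 + 24 = 206;  776 + 206 = 982;  2450 + 982 = 3432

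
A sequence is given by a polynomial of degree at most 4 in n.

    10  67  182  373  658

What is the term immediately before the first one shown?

-7

57  115  191  285
58  76  94
18  18
The third differences are constant at 18.
Work back: 58 − 18 = 40;  57 − 40 = 17;  10 − 17 = -7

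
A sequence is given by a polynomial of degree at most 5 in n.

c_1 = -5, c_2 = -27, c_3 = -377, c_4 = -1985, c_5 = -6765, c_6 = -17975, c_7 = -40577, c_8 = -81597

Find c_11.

-423945

Δ: -22, -350, -1608, -4780, -11210, -22602, -41020
Δ²: -328, -1258, -3172, -6430, -11392, -18418
Δ³: -930, -1914, -3258, -4962, -7026
Δ⁴: -984, -1344, -1704, -2064
Δ⁵: -360, -360, -360
The fifth differences are constant (-360).
-2064 − 360 = -2424;  -7026 − 2424 = -9450;  -18418 − 9450 = -27868;  -41020 − 27868 = -68888;  -81597 − 68888 = -150485
-2424 − 360 = -2784;  -9450 − 2784 = -12234;  -27868 − 12234 = -40102;  -68888 − 40102 = -108990;  -150485 − 108990 = -259475
-2784 − 360 = -3144;  -12234 − 3144 = -15378;  -40102 − 15378 = -55480;  -108990 − 55480 = -164470;  -259475 − 164470 = -423945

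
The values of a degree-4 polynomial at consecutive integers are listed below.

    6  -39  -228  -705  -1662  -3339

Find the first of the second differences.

-144

D1: -45, -189, -477, -957, -1677
D2: -144, -288, -480, -720
D3: -144, -192, -240
D4: -48, -48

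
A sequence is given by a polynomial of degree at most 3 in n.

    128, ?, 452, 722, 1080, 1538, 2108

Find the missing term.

Using the last 5 terms:
270, 358, 458, 570
88, 100, 112
12, 12
Constant third difference = 12.
Extend backward: 88 − 12 = 76;  270 − 76 = 194;  452 − 194 = 258

258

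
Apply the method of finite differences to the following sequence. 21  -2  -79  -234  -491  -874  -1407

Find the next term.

Δ: -23  -77  -155  -257  -383  -533
Δ²: -54  -78  -102  -126  -150
Δ³: -24  -24  -24  -24
Constant third difference = -24, so extend:
-150 − 24 = -174;  -533 − 174 = -707;  -1407 − 707 = -2114

-2114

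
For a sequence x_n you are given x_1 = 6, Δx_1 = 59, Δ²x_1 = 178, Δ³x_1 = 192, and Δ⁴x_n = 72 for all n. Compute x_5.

2150

Build the table forward from the leading diagonal:
Δ⁴: 72  72  72  72  72
Δ³: 192  264  336  408  480
Δ²: 178  370  634  970  1378
Δ: 59  237  607  1241  2211
x: 6  65  302  909  2150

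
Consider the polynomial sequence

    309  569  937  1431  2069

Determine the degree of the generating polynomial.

3

First differences: 260, 368, 494, 638
Second differences: 108, 126, 144
Third differences: 18, 18
The third differences are constant, so the polynomial has degree 3.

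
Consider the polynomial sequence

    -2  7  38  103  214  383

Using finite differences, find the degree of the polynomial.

3

Δ: 9, 31, 65, 111, 169
Δ²: 22, 34, 46, 58
Δ³: 12, 12, 12
The third differences are constant, so the polynomial has degree 3.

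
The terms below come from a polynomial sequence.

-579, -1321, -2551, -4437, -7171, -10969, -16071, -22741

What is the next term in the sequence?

-31267

-742, -1230, -1886, -2734, -3798, -5102, -6670
-488, -656, -848, -1064, -1304, -1568
-168, -192, -216, -240, -264
-24, -24, -24, -24
Fourth differences constant at -24.
-264 − 24 = -288;  -1568 − 288 = -1856;  -6670 − 1856 = -8526;  -22741 − 8526 = -31267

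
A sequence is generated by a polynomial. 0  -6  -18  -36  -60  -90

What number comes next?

-6, -12, -18, -24, -30
-6, -6, -6, -6
The second differences are constant (-6).
-30 − 6 = -36;  -90 − 36 = -126

-126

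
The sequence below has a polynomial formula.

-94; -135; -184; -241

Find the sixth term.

First differences: -41, -49, -57
Second differences: -8, -8
The second differences are constant (-8).
-57 − 8 = -65;  -241 − 65 = -306
-65 − 8 = -73;  -306 − 73 = -379

-379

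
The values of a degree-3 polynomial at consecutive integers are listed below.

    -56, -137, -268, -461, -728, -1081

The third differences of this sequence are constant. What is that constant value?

-12

First differences: -81, -131, -193, -267, -353
Second differences: -50, -62, -74, -86
Third differences: -12, -12, -12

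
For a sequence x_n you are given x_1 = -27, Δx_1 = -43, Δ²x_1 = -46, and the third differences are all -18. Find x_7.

-1335

Build the table forward from the leading diagonal:
Third differences: -18, -18, -18, -18, -18, -18, -18
Second differences: -46, -64, -82, -100, -118, -136, -154
First differences: -43, -89, -153, -235, -335, -453, -589
x: -27, -70, -159, -312, -547, -882, -1335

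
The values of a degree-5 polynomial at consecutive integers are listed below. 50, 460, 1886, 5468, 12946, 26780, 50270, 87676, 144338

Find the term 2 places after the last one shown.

342910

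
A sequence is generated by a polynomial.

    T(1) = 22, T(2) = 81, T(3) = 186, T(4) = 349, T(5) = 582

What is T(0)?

-3

Δ: 59  105  163  233
Δ²: 46  58  70
Δ³: 12  12
The third differences are constant at 12.
Work back: 46 − 12 = 34;  59 − 34 = 25;  22 − 25 = -3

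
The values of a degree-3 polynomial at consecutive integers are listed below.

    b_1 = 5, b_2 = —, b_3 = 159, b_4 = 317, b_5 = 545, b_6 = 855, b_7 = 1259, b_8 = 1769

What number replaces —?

59

Using the last 6 terms:
Δ: 158  228  310  404  510
Δ²: 70  82  94  106
Δ³: 12  12  12
Constant third difference = 12.
Extend backward: 70 − 12 = 58;  158 − 58 = 100;  159 − 100 = 59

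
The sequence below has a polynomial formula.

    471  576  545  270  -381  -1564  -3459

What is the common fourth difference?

-24

D1: 105, -31, -275, -651, -1183, -1895
D2: -136, -244, -376, -532, -712
D3: -108, -132, -156, -180
D4: -24, -24, -24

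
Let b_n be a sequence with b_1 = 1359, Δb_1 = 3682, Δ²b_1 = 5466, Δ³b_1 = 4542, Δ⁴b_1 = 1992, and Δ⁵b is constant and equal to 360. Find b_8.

Build the table forward from the leading diagonal:
Fifth differences: 360, 360, 360, 360, 360, 360, 360, 360
Fourth differences: 1992, 2352, 2712, 3072, 3432, 3792, 4152, 4512
Third differences: 4542, 6534, 8886, 11598, 14670, 18102, 21894, 26046
Second differences: 5466, 10008, 16542, 25428, 37026, 51696, 69798, 91692
First differences: 3682, 9148, 19156, 35698, 61126, 98152, 149848, 219646
b: 1359, 5041, 14189, 33345, 69043, 130169, 228321, 378169

378169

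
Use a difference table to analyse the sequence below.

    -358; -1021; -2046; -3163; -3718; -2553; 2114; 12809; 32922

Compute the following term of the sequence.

D1: -663  -1025  -1117  -555  1165  4667  10695  20113
D2: -362  -92  562  1720  3502  6028  9418
D3: 270  654  1158  1782  2526  3390
D4: 384  504  624  744  864
D5: 120  120  120  120
The fifth differences are constant (120).
864 + 120 = 984;  3390 + 984 = 4374;  9418 + 4374 = 13792;  20113 + 13792 = 33905;  32922 + 33905 = 66827

66827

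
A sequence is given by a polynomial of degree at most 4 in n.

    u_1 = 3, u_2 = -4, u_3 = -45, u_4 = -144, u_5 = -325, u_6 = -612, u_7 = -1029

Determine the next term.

-1600

D1: -7  -41  -99  -181  -287  -417
D2: -34  -58  -82  -106  -130
D3: -24  -24  -24  -24
Constant third difference = -24, so extend:
-130 − 24 = -154;  -417 − 154 = -571;  -1029 − 571 = -1600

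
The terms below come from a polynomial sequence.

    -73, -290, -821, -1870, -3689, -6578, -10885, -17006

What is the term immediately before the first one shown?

D1: -217  -531  -1049  -1819  -2889  -4307  -6121
D2: -314  -518  -770  -1070  -1418  -1814
D3: -204  -252  -300  -348  -396
D4: -48  -48  -48  -48
The fourth differences are constant at -48.
Work back: -204 + 48 = -156;  -314 + 156 = -158;  -217 + 158 = -59;  -73 + 59 = -14

-14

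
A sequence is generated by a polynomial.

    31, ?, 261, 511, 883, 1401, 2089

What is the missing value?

Using the last 5 terms:
D1: 250, 372, 518, 688
D2: 122, 146, 170
D3: 24, 24
Constant third difference = 24.
Extend backward: 122 − 24 = 98;  250 − 98 = 152;  261 − 152 = 109

109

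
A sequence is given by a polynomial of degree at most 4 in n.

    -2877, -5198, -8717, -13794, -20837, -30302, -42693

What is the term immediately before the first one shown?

Δ: -2321  -3519  -5077  -7043  -9465  -12391
Δ²: -1198  -1558  -1966  -2422  -2926
Δ³: -360  -408  -456  -504
Δ⁴: -48  -48  -48
The fourth differences are constant at -48.
Work back: -360 + 48 = -312;  -1198 + 312 = -886;  -2321 + 886 = -1435;  -2877 + 1435 = -1442

-1442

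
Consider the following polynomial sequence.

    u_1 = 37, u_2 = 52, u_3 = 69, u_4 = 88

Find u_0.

24

15  17  19
2  2
The second differences are constant at 2.
Work back: 15 − 2 = 13;  37 − 13 = 24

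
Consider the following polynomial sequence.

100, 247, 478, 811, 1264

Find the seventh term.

D1: 147  231  333  453
D2: 84  102  120
D3: 18  18
Constant third difference = 18, so extend:
120 + 18 = 138;  453 + 138 = 591;  1264 + 591 = 1855
138 + 18 = 156;  591 + 156 = 747;  1855 + 747 = 2602

2602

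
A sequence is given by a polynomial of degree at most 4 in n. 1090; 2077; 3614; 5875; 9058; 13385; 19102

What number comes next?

26479

D1: 987 , 1537 , 2261 , 3183 , 4327 , 5717
D2: 550 , 724 , 922 , 1144 , 1390
D3: 174 , 198 , 222 , 246
D4: 24 , 24 , 24
Fourth differences constant at 24.
246 + 24 = 270;  1390 + 270 = 1660;  5717 + 1660 = 7377;  19102 + 7377 = 26479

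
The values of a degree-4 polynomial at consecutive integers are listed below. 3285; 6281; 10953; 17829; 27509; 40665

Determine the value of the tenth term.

144009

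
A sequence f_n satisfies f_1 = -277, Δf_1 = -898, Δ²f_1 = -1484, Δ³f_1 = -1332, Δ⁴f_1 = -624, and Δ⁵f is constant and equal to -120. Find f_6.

Build the table forward from the leading diagonal:
Δ⁵: -120  -120  -120  -120  -120  -120
Δ⁴: -624  -744  -864  -984  -1104  -1224
Δ³: -1332  -1956  -2700  -3564  -4548  -5652
Δ²: -1484  -2816  -4772  -7472  -11036  -15584
Δ: -898  -2382  -5198  -9970  -17442  -28478
f: -277  -1175  -3557  -8755  -18725  -36167

-36167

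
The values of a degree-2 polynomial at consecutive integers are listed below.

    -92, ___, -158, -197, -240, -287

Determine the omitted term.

Using the last 4 terms:
D1: -39  -43  -47
D2: -4  -4
Constant second difference = -4.
Extend backward: -39 + 4 = -35;  -158 + 35 = -123

-123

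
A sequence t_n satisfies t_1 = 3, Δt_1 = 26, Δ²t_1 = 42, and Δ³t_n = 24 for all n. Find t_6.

793

Build the table forward from the leading diagonal:
Δ³: 24, 24, 24, 24, 24, 24
Δ²: 42, 66, 90, 114, 138, 162
Δ: 26, 68, 134, 224, 338, 476
t: 3, 29, 97, 231, 455, 793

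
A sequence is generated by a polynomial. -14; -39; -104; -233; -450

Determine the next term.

-779

D1: -25, -65, -129, -217
D2: -40, -64, -88
D3: -24, -24
Third differences constant at -24.
-88 − 24 = -112;  -217 − 112 = -329;  -450 − 329 = -779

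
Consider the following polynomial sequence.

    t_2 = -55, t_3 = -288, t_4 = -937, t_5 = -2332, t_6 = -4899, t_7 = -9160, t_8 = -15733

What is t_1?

-4

-233  -649  -1395  -2567  -4261  -6573
-416  -746  -1172  -1694  -2312
-330  -426  -522  -618
-96  -96  -96
The fourth differences are constant at -96.
Work back: -330 + 96 = -234;  -416 + 234 = -182;  -233 + 182 = -51;  -55 + 51 = -4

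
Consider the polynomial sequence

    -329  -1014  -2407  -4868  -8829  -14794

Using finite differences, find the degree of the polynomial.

4

D1: -685, -1393, -2461, -3961, -5965
D2: -708, -1068, -1500, -2004
D3: -360, -432, -504
D4: -72, -72
The fourth differences are constant, so the polynomial has degree 4.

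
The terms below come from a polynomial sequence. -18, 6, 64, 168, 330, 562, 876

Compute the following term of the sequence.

D1: 24  58  104  162  232  314
D2: 34  46  58  70  82
D3: 12  12  12  12
Constant third difference = 12, so extend:
82 + 12 = 94;  314 + 94 = 408;  876 + 408 = 1284

1284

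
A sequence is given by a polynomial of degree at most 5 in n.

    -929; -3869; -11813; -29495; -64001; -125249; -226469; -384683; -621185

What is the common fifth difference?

-480

D1: -2940, -7944, -17682, -34506, -61248, -101220, -158214, -236502
D2: -5004, -9738, -16824, -26742, -39972, -56994, -78288
D3: -4734, -7086, -9918, -13230, -17022, -21294
D4: -2352, -2832, -3312, -3792, -4272
D5: -480, -480, -480, -480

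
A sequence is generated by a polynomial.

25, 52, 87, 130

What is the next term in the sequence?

181

Δ: 27  35  43
Δ²: 8  8
Constant second difference = 8, so extend:
43 + 8 = 51;  130 + 51 = 181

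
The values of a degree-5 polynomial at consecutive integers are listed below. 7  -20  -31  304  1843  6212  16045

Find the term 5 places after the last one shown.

-27  -11  335  1539  4369  9833
16  346  1204  2830  5464
330  858  1626  2634
528  768  1008
240  240
Fifth differences constant at 240.
1008 + 240 = 1248;  2634 + 1248 = 3882;  5464 + 3882 = 9346;  9833 + 9346 = 19179;  16045 + 19179 = 35224
1248 + 240 = 1488;  3882 + 1488 = 5370;  9346 + 5370 = 14716;  19179 + 14716 = 33895;  35224 + 33895 = 69119
1488 + 240 = 1728;  5370 + 1728 = 7098;  14716 + 7098 = 21814;  33895 + 21814 = 55709;  69119 + 55709 = 124828
1728 + 240 = 1968;  7098 + 1968 = 9066;  21814 + 9066 = 30880;  55709 + 30880 = 86589;  124828 + 86589 = 211417
1968 + 240 = 2208;  9066 + 2208 = 11274;  30880 + 11274 = 42154;  86589 + 42154 = 128743;  211417 + 128743 = 340160

340160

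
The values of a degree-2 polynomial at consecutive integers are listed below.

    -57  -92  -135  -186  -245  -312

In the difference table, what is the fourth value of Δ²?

-8

First differences: -35, -43, -51, -59, -67
Second differences: -8, -8, -8, -8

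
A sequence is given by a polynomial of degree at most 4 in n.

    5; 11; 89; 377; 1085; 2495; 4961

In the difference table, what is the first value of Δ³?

138

First differences: 6, 78, 288, 708, 1410, 2466
Second differences: 72, 210, 420, 702, 1056
Third differences: 138, 210, 282, 354
Fourth differences: 72, 72, 72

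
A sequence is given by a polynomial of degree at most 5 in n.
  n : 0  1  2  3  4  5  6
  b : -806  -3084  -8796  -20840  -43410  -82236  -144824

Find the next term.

D1: -2278, -5712, -12044, -22570, -38826, -62588
D2: -3434, -6332, -10526, -16256, -23762
D3: -2898, -4194, -5730, -7506
D4: -1296, -1536, -1776
D5: -240, -240
Constant fifth difference = -240, so extend:
-1776 − 240 = -2016;  -7506 − 2016 = -9522;  -23762 − 9522 = -33284;  -62588 − 33284 = -95872;  -144824 − 95872 = -240696

-240696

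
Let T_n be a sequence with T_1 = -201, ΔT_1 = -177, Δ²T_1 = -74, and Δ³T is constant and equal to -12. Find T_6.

Build the table forward from the leading diagonal:
D3: -12, -12, -12, -12, -12, -12
D2: -74, -86, -98, -110, -122, -134
D1: -177, -251, -337, -435, -545, -667
T: -201, -378, -629, -966, -1401, -1946

-1946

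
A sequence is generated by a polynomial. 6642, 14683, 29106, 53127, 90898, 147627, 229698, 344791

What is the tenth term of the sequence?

8041 , 14423 , 24021 , 37771 , 56729 , 82071 , 115093
6382 , 9598 , 13750 , 18958 , 25342 , 33022
3216 , 4152 , 5208 , 6384 , 7680
936 , 1056 , 1176 , 1296
120 , 120 , 120
Fifth differences constant at 120.
1296 + 120 = 1416;  7680 + 1416 = 9096;  33022 + 9096 = 42118;  115093 + 42118 = 157211;  344791 + 157211 = 502002
1416 + 120 = 1536;  9096 + 1536 = 10632;  42118 + 10632 = 52750;  157211 + 52750 = 209961;  502002 + 209961 = 711963

711963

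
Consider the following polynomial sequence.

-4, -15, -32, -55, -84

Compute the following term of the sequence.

D1: -11, -17, -23, -29
D2: -6, -6, -6
The second differences are constant (-6).
-29 − 6 = -35;  -84 − 35 = -119

-119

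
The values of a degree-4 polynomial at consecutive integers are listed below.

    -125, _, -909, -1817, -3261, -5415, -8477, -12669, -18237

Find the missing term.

Using the last 7 terms:
-908, -1444, -2154, -3062, -4192, -5568
-536, -710, -908, -1130, -1376
-174, -198, -222, -246
-24, -24, -24
Constant fourth difference = -24.
Extend backward: -174 + 24 = -150;  -536 + 150 = -386;  -908 + 386 = -522;  -909 + 522 = -387

-387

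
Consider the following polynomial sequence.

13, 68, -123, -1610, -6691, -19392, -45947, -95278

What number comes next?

-179475

First differences: 55 , -191 , -1487 , -5081 , -12701 , -26555 , -49331
Second differences: -246 , -1296 , -3594 , -7620 , -13854 , -22776
Third differences: -1050 , -2298 , -4026 , -6234 , -8922
Fourth differences: -1248 , -1728 , -2208 , -2688
Fifth differences: -480 , -480 , -480
Fifth differences constant at -480.
-2688 − 480 = -3168;  -8922 − 3168 = -12090;  -22776 − 12090 = -34866;  -49331 − 34866 = -84197;  -95278 − 84197 = -179475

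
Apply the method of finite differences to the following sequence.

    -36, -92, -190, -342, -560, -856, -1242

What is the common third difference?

D1: -56, -98, -152, -218, -296, -386
D2: -42, -54, -66, -78, -90
D3: -12, -12, -12, -12

-12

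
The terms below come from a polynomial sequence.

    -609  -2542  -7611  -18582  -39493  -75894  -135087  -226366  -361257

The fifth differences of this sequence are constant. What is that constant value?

-240

First differences: -1933, -5069, -10971, -20911, -36401, -59193, -91279, -134891
Second differences: -3136, -5902, -9940, -15490, -22792, -32086, -43612
Third differences: -2766, -4038, -5550, -7302, -9294, -11526
Fourth differences: -1272, -1512, -1752, -1992, -2232
Fifth differences: -240, -240, -240, -240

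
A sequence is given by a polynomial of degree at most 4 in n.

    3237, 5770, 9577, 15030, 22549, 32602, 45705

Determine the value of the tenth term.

2533  3807  5453  7519  10053  13103
1274  1646  2066  2534  3050
372  420  468  516
48  48  48
Constant fourth difference = 48, so extend:
516 + 48 = 564;  3050 + 564 = 3614;  13103 + 3614 = 16717;  45705 + 16717 = 62422
564 + 48 = 612;  3614 + 612 = 4226;  16717 + 4226 = 20943;  62422 + 20943 = 83365
612 + 48 = 660;  4226 + 660 = 4886;  20943 + 4886 = 25829;  83365 + 25829 = 109194

109194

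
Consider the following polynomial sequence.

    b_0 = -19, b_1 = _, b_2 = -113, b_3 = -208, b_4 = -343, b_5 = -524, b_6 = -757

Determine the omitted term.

Using the last 5 terms:
D1: -95, -135, -181, -233
D2: -40, -46, -52
D3: -6, -6
Constant third difference = -6.
Extend backward: -40 + 6 = -34;  -95 + 34 = -61;  -113 + 61 = -52

-52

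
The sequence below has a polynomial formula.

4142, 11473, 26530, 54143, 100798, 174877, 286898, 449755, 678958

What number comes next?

7331  15057  27613  46655  74079  112021  162857  229203
7726  12556  19042  27424  37942  50836  66346
4830  6486  8382  10518  12894  15510
1656  1896  2136  2376  2616
240  240  240  240
The fifth differences are constant (240).
2616 + 240 = 2856;  15510 + 2856 = 18366;  66346 + 18366 = 84712;  229203 + 84712 = 313915;  678958 + 313915 = 992873

992873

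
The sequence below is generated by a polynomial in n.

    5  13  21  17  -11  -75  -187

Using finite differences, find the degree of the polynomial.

3

D1: 8, 8, -4, -28, -64, -112
D2: 0, -12, -24, -36, -48
D3: -12, -12, -12, -12
The third differences are constant, so the polynomial has degree 3.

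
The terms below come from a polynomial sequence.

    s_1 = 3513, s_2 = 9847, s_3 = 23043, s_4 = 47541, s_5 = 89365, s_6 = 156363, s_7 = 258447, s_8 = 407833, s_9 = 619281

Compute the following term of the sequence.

910335

Δ: 6334 , 13196 , 24498 , 41824 , 66998 , 102084 , 149386 , 211448
Δ²: 6862 , 11302 , 17326 , 25174 , 35086 , 47302 , 62062
Δ³: 4440 , 6024 , 7848 , 9912 , 12216 , 14760
Δ⁴: 1584 , 1824 , 2064 , 2304 , 2544
Δ⁵: 240 , 240 , 240 , 240
Fifth differences constant at 240.
2544 + 240 = 2784;  14760 + 2784 = 17544;  62062 + 17544 = 79606;  211448 + 79606 = 291054;  619281 + 291054 = 910335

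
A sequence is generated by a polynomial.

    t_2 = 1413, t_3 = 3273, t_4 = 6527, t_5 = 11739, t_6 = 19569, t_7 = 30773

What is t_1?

479

D1: 1860, 3254, 5212, 7830, 11204
D2: 1394, 1958, 2618, 3374
D3: 564, 660, 756
D4: 96, 96
The fourth differences are constant at 96.
Work back: 564 − 96 = 468;  1394 − 468 = 926;  1860 − 926 = 934;  1413 − 934 = 479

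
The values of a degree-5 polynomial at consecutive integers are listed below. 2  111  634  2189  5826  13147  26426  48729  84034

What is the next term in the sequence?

First differences: 109  523  1555  3637  7321  13279  22303  35305
Second differences: 414  1032  2082  3684  5958  9024  13002
Third differences: 618  1050  1602  2274  3066  3978
Fourth differences: 432  552  672  792  912
Fifth differences: 120  120  120  120
The fifth differences are constant (120).
912 + 120 = 1032;  3978 + 1032 = 5010;  13002 + 5010 = 18012;  35305 + 18012 = 53317;  84034 + 53317 = 137351

137351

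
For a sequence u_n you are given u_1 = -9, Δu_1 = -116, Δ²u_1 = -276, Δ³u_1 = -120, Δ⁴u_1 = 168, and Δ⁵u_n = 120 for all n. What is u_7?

-4005

Build the table forward from the leading diagonal:
D5: 120, 120, 120, 120, 120, 120, 120
D4: 168, 288, 408, 528, 648, 768, 888
D3: -120, 48, 336, 744, 1272, 1920, 2688
D2: -276, -396, -348, -12, 732, 2004, 3924
D1: -116, -392, -788, -1136, -1148, -416, 1588
u: -9, -125, -517, -1305, -2441, -3589, -4005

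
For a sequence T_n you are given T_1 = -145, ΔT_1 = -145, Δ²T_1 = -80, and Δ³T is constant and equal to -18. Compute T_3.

-515

Build the table forward from the leading diagonal:
Third differences: -18  -18  -18
Second differences: -80  -98  -116
First differences: -145  -225  -323
T: -145  -290  -515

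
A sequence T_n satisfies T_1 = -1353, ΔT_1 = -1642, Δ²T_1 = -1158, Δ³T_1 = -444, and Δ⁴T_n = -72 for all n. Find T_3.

Build the table forward from the leading diagonal:
D4: -72, -72, -72
D3: -444, -516, -588
D2: -1158, -1602, -2118
D1: -1642, -2800, -4402
T: -1353, -2995, -5795

-5795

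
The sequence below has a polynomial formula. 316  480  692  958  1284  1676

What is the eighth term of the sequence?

2682

First differences: 164, 212, 266, 326, 392
Second differences: 48, 54, 60, 66
Third differences: 6, 6, 6
Third differences constant at 6.
66 + 6 = 72;  392 + 72 = 464;  1676 + 464 = 2140
72 + 6 = 78;  464 + 78 = 542;  2140 + 542 = 2682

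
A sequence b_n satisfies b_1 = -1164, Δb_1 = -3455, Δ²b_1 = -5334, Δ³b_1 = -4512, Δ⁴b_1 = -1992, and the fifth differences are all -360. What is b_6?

Build the table forward from the leading diagonal:
Fifth differences: -360  -360  -360  -360  -360  -360
Fourth differences: -1992  -2352  -2712  -3072  -3432  -3792
Third differences: -4512  -6504  -8856  -11568  -14640  -18072
Second differences: -5334  -9846  -16350  -25206  -36774  -51414
First differences: -3455  -8789  -18635  -34985  -60191  -96965
b: -1164  -4619  -13408  -32043  -67028  -127219

-127219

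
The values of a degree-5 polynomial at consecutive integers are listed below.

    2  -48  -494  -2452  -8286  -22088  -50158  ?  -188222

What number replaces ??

Using the first 7 terms:
Δ: -50, -446, -1958, -5834, -13802, -28070
Δ²: -396, -1512, -3876, -7968, -14268
Δ³: -1116, -2364, -4092, -6300
Δ⁴: -1248, -1728, -2208
Δ⁵: -480, -480
Constant fifth difference = -480.
Extend forward: -2208 − 480 = -2688;  -6300 − 2688 = -8988;  -14268 − 8988 = -23256;  -28070 − 23256 = -51326;  -50158 − 51326 = -101484

-101484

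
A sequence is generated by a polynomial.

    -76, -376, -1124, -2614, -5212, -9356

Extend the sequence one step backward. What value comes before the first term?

-2

-300  -748  -1490  -2598  -4144
-448  -742  -1108  -1546
-294  -366  -438
-72  -72
The fourth differences are constant at -72.
Work back: -294 + 72 = -222;  -448 + 222 = -226;  -300 + 226 = -74;  -76 + 74 = -2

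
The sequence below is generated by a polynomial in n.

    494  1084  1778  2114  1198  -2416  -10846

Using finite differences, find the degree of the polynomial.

D1: 590, 694, 336, -916, -3614, -8430
D2: 104, -358, -1252, -2698, -4816
D3: -462, -894, -1446, -2118
D4: -432, -552, -672
D5: -120, -120
The fifth differences are constant, so the polynomial has degree 5.

5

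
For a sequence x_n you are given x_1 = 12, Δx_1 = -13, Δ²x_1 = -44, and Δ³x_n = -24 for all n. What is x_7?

Build the table forward from the leading diagonal:
Third differences: -24  -24  -24  -24  -24  -24  -24
Second differences: -44  -68  -92  -116  -140  -164  -188
First differences: -13  -57  -125  -217  -333  -473  -637
x: 12  -1  -58  -183  -400  -733  -1206

-1206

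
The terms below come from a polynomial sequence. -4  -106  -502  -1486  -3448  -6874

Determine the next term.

-12346

First differences: -102 , -396 , -984 , -1962 , -3426
Second differences: -294 , -588 , -978 , -1464
Third differences: -294 , -390 , -486
Fourth differences: -96 , -96
Constant fourth difference = -96, so extend:
-486 − 96 = -582;  -1464 − 582 = -2046;  -3426 − 2046 = -5472;  -6874 − 5472 = -12346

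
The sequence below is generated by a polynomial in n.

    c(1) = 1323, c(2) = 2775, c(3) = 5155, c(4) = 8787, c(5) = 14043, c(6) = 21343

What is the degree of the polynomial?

4

1452, 2380, 3632, 5256, 7300
928, 1252, 1624, 2044
324, 372, 420
48, 48
The fourth differences are constant, so the polynomial has degree 4.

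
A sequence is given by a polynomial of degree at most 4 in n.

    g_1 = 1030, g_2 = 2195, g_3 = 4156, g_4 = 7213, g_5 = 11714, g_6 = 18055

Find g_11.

94580

Δ: 1165 , 1961 , 3057 , 4501 , 6341
Δ²: 796 , 1096 , 1444 , 1840
Δ³: 300 , 348 , 396
Δ⁴: 48 , 48
The fourth differences are constant (48).
396 + 48 = 444;  1840 + 444 = 2284;  6341 + 2284 = 8625;  18055 + 8625 = 26680
444 + 48 = 492;  2284 + 492 = 2776;  8625 + 2776 = 11401;  26680 + 11401 = 38081
492 + 48 = 540;  2776 + 540 = 3316;  11401 + 3316 = 14717;  38081 + 14717 = 52798
540 + 48 = 588;  3316 + 588 = 3904;  14717 + 3904 = 18621;  52798 + 18621 = 71419
588 + 48 = 636;  3904 + 636 = 4540;  18621 + 4540 = 23161;  71419 + 23161 = 94580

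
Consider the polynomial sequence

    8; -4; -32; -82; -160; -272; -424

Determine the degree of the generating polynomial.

3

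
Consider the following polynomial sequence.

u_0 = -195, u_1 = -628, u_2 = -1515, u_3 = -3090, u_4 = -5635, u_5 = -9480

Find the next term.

-15003

D1: -433  -887  -1575  -2545  -3845
D2: -454  -688  -970  -1300
D3: -234  -282  -330
D4: -48  -48
The fourth differences are constant (-48).
-330 − 48 = -378;  -1300 − 378 = -1678;  -3845 − 1678 = -5523;  -9480 − 5523 = -15003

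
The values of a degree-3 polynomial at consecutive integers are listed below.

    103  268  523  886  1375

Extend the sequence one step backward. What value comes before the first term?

Δ: 165  255  363  489
Δ²: 90  108  126
Δ³: 18  18
The third differences are constant at 18.
Work back: 90 − 18 = 72;  165 − 72 = 93;  103 − 93 = 10

10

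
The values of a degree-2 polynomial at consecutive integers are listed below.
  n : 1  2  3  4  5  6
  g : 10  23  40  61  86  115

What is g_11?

D1: 13  17  21  25  29
D2: 4  4  4  4
The second differences are constant (4).
29 + 4 = 33;  115 + 33 = 148
33 + 4 = 37;  148 + 37 = 185
37 + 4 = 41;  185 + 41 = 226
41 + 4 = 45;  226 + 45 = 271
45 + 4 = 49;  271 + 49 = 320

320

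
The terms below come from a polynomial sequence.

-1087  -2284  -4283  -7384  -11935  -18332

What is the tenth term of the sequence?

D1: -1197 , -1999 , -3101 , -4551 , -6397
D2: -802 , -1102 , -1450 , -1846
D3: -300 , -348 , -396
D4: -48 , -48
Constant fourth difference = -48, so extend:
-396 − 48 = -444;  -1846 − 444 = -2290;  -6397 − 2290 = -8687;  -18332 − 8687 = -27019
-444 − 48 = -492;  -2290 − 492 = -2782;  -8687 − 2782 = -11469;  -27019 − 11469 = -38488
-492 − 48 = -540;  -2782 − 540 = -3322;  -11469 − 3322 = -14791;  -38488 − 14791 = -53279
-540 − 48 = -588;  -3322 − 588 = -3910;  -14791 − 3910 = -18701;  -53279 − 18701 = -71980

-71980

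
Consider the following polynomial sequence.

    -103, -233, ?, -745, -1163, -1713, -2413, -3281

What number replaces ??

-441

Using the last 5 terms:
-418, -550, -700, -868
-132, -150, -168
-18, -18
Constant third difference = -18.
Extend backward: -132 + 18 = -114;  -418 + 114 = -304;  -745 + 304 = -441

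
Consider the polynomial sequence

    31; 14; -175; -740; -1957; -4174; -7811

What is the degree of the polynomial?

4

-17, -189, -565, -1217, -2217, -3637
-172, -376, -652, -1000, -1420
-204, -276, -348, -420
-72, -72, -72
The fourth differences are constant, so the polynomial has degree 4.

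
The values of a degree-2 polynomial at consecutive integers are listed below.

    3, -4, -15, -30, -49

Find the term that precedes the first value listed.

Δ: -7  -11  -15  -19
Δ²: -4  -4  -4
The second differences are constant at -4.
Work back: -7 + 4 = -3;  3 + 3 = 6

6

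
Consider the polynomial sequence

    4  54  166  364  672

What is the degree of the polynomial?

3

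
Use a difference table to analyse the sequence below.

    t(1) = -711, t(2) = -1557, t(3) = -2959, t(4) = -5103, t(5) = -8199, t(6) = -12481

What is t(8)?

-25659

Δ: -846, -1402, -2144, -3096, -4282
Δ²: -556, -742, -952, -1186
Δ³: -186, -210, -234
Δ⁴: -24, -24
Fourth differences constant at -24.
-234 − 24 = -258;  -1186 − 258 = -1444;  -4282 − 1444 = -5726;  -12481 − 5726 = -18207
-258 − 24 = -282;  -1444 − 282 = -1726;  -5726 − 1726 = -7452;  -18207 − 7452 = -25659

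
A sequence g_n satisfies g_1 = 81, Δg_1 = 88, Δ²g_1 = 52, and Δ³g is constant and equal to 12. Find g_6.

1161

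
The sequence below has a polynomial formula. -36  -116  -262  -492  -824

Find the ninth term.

-3532

Δ: -80, -146, -230, -332
Δ²: -66, -84, -102
Δ³: -18, -18
The third differences are constant (-18).
-102 − 18 = -120;  -332 − 120 = -452;  -824 − 452 = -1276
-120 − 18 = -138;  -452 − 138 = -590;  -1276 − 590 = -1866
-138 − 18 = -156;  -590 − 156 = -746;  -1866 − 746 = -2612
-156 − 18 = -174;  -746 − 174 = -920;  -2612 − 920 = -3532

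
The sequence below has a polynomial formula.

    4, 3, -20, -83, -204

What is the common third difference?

First differences: -1, -23, -63, -121
Second differences: -22, -40, -58
Third differences: -18, -18

-18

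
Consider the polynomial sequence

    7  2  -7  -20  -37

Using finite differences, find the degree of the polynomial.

2

Δ: -5, -9, -13, -17
Δ²: -4, -4, -4
The second differences are constant, so the polynomial has degree 2.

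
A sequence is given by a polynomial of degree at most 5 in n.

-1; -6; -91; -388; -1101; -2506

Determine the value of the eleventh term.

Δ: -5, -85, -297, -713, -1405
Δ²: -80, -212, -416, -692
Δ³: -132, -204, -276
Δ⁴: -72, -72
Fourth differences constant at -72.
-276 − 72 = -348;  -692 − 348 = -1040;  -1405 − 1040 = -2445;  -2506 − 2445 = -4951
-348 − 72 = -420;  -1040 − 420 = -1460;  -2445 − 1460 = -3905;  -4951 − 3905 = -8856
-420 − 72 = -492;  -1460 − 492 = -1952;  -3905 − 1952 = -5857;  -8856 − 5857 = -14713
-492 − 72 = -564;  -1952 − 564 = -2516;  -5857 − 2516 = -8373;  -14713 − 8373 = -23086
-564 − 72 = -636;  -2516 − 636 = -3152;  -8373 − 3152 = -11525;  -23086 − 11525 = -34611

-34611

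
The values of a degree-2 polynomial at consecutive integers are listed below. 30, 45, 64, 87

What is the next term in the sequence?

114

First differences: 15, 19, 23
Second differences: 4, 4
Second differences constant at 4.
23 + 4 = 27;  87 + 27 = 114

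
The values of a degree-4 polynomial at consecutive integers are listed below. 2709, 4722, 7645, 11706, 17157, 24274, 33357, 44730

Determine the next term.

58741

2013 , 2923 , 4061 , 5451 , 7117 , 9083 , 11373
910 , 1138 , 1390 , 1666 , 1966 , 2290
228 , 252 , 276 , 300 , 324
24 , 24 , 24 , 24
Fourth differences constant at 24.
324 + 24 = 348;  2290 + 348 = 2638;  11373 + 2638 = 14011;  44730 + 14011 = 58741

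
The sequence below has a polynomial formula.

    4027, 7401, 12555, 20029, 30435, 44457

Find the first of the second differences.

1780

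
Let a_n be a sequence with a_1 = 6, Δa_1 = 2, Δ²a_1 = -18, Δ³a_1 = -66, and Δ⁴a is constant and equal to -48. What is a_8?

Build the table forward from the leading diagonal:
D4: -48, -48, -48, -48, -48, -48, -48, -48
D3: -66, -114, -162, -210, -258, -306, -354, -402
D2: -18, -84, -198, -360, -570, -828, -1134, -1488
D1: 2, -16, -100, -298, -658, -1228, -2056, -3190
a: 6, 8, -8, -108, -406, -1064, -2292, -4348

-4348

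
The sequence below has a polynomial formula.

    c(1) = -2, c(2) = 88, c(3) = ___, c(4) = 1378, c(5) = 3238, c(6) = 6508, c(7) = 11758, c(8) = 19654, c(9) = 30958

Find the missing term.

Using the last 6 terms:
First differences: 1860, 3270, 5250, 7896, 11304
Second differences: 1410, 1980, 2646, 3408
Third differences: 570, 666, 762
Fourth differences: 96, 96
Constant fourth difference = 96.
Extend backward: 570 − 96 = 474;  1410 − 474 = 936;  1860 − 936 = 924;  1378 − 924 = 454

454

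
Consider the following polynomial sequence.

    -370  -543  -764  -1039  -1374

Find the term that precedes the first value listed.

-239

First differences: -173  -221  -275  -335
Second differences: -48  -54  -60
Third differences: -6  -6
The third differences are constant at -6.
Work back: -48 + 6 = -42;  -173 + 42 = -131;  -370 + 131 = -239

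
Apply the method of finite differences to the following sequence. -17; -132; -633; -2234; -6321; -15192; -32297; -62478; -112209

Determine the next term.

-189836

-115, -501, -1601, -4087, -8871, -17105, -30181, -49731
-386, -1100, -2486, -4784, -8234, -13076, -19550
-714, -1386, -2298, -3450, -4842, -6474
-672, -912, -1152, -1392, -1632
-240, -240, -240, -240
Constant fifth difference = -240, so extend:
-1632 − 240 = -1872;  -6474 − 1872 = -8346;  -19550 − 8346 = -27896;  -49731 − 27896 = -77627;  -112209 − 77627 = -189836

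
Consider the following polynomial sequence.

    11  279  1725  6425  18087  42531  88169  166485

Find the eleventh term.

768501

Δ: 268 , 1446 , 4700 , 11662 , 24444 , 45638 , 78316
Δ²: 1178 , 3254 , 6962 , 12782 , 21194 , 32678
Δ³: 2076 , 3708 , 5820 , 8412 , 11484
Δ⁴: 1632 , 2112 , 2592 , 3072
Δ⁵: 480 , 480 , 480
The fifth differences are constant (480).
3072 + 480 = 3552;  11484 + 3552 = 15036;  32678 + 15036 = 47714;  78316 + 47714 = 126030;  166485 + 126030 = 292515
3552 + 480 = 4032;  15036 + 4032 = 19068;  47714 + 19068 = 66782;  126030 + 66782 = 192812;  292515 + 192812 = 485327
4032 + 480 = 4512;  19068 + 4512 = 23580;  66782 + 23580 = 90362;  192812 + 90362 = 283174;  485327 + 283174 = 768501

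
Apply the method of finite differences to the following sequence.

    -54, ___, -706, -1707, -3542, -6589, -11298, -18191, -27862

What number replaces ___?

Using the last 7 terms:
First differences: -1001, -1835, -3047, -4709, -6893, -9671
Second differences: -834, -1212, -1662, -2184, -2778
Third differences: -378, -450, -522, -594
Fourth differences: -72, -72, -72
Constant fourth difference = -72.
Extend backward: -378 + 72 = -306;  -834 + 306 = -528;  -1001 + 528 = -473;  -706 + 473 = -233

-233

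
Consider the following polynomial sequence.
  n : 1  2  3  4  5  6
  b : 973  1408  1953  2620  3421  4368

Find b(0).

636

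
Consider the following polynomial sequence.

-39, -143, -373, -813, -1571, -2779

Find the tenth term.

-15591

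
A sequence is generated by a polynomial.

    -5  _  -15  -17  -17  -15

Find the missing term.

-11

Using the last 4 terms:
First differences: -2  0  2
Second differences: 2  2
Constant second difference = 2.
Extend backward: -2 − 2 = -4;  -15 + 4 = -11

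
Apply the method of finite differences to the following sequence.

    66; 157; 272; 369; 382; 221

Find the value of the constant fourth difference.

Δ: 91, 115, 97, 13, -161
Δ²: 24, -18, -84, -174
Δ³: -42, -66, -90
Δ⁴: -24, -24

-24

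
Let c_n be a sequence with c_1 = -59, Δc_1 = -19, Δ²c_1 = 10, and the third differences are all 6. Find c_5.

Build the table forward from the leading diagonal:
Third differences: 6  6  6  6  6
Second differences: 10  16  22  28  34
First differences: -19  -9  7  29  57
c: -59  -78  -87  -80  -51

-51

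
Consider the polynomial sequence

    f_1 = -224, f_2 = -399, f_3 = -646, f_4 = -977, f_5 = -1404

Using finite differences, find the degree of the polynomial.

3

Δ: -175, -247, -331, -427
Δ²: -72, -84, -96
Δ³: -12, -12
The third differences are constant, so the polynomial has degree 3.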